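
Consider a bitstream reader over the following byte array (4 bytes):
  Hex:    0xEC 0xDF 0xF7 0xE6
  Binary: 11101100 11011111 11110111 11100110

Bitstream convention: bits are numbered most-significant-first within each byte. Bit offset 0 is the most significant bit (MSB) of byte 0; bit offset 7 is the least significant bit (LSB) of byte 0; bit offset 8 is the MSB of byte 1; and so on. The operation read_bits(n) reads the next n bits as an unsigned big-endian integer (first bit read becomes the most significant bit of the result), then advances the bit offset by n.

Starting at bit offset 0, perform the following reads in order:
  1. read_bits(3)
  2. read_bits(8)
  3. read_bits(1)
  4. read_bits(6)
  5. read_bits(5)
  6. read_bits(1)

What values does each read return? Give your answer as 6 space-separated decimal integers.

Read 1: bits[0:3] width=3 -> value=7 (bin 111); offset now 3 = byte 0 bit 3; 29 bits remain
Read 2: bits[3:11] width=8 -> value=102 (bin 01100110); offset now 11 = byte 1 bit 3; 21 bits remain
Read 3: bits[11:12] width=1 -> value=1 (bin 1); offset now 12 = byte 1 bit 4; 20 bits remain
Read 4: bits[12:18] width=6 -> value=63 (bin 111111); offset now 18 = byte 2 bit 2; 14 bits remain
Read 5: bits[18:23] width=5 -> value=27 (bin 11011); offset now 23 = byte 2 bit 7; 9 bits remain
Read 6: bits[23:24] width=1 -> value=1 (bin 1); offset now 24 = byte 3 bit 0; 8 bits remain

Answer: 7 102 1 63 27 1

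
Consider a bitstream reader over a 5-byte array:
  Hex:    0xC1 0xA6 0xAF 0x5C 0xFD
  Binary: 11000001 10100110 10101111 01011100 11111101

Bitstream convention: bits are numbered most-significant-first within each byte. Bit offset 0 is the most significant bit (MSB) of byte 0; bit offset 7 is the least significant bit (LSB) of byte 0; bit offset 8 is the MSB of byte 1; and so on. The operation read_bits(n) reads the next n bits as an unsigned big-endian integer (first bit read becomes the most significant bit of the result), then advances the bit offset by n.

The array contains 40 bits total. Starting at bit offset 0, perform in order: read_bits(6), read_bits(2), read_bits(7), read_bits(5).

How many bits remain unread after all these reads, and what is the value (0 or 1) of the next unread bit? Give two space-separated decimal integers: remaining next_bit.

Read 1: bits[0:6] width=6 -> value=48 (bin 110000); offset now 6 = byte 0 bit 6; 34 bits remain
Read 2: bits[6:8] width=2 -> value=1 (bin 01); offset now 8 = byte 1 bit 0; 32 bits remain
Read 3: bits[8:15] width=7 -> value=83 (bin 1010011); offset now 15 = byte 1 bit 7; 25 bits remain
Read 4: bits[15:20] width=5 -> value=10 (bin 01010); offset now 20 = byte 2 bit 4; 20 bits remain

Answer: 20 1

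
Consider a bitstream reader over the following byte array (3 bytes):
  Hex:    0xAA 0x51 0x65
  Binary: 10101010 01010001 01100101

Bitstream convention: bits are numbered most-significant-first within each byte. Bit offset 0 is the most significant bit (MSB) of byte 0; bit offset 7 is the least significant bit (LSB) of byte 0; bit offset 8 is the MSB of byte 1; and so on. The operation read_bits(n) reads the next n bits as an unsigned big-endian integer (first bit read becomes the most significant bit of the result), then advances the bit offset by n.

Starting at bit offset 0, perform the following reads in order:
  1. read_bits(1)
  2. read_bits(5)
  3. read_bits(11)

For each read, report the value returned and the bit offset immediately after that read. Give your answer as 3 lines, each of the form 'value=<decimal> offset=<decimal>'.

Answer: value=1 offset=1
value=10 offset=6
value=1186 offset=17

Derivation:
Read 1: bits[0:1] width=1 -> value=1 (bin 1); offset now 1 = byte 0 bit 1; 23 bits remain
Read 2: bits[1:6] width=5 -> value=10 (bin 01010); offset now 6 = byte 0 bit 6; 18 bits remain
Read 3: bits[6:17] width=11 -> value=1186 (bin 10010100010); offset now 17 = byte 2 bit 1; 7 bits remain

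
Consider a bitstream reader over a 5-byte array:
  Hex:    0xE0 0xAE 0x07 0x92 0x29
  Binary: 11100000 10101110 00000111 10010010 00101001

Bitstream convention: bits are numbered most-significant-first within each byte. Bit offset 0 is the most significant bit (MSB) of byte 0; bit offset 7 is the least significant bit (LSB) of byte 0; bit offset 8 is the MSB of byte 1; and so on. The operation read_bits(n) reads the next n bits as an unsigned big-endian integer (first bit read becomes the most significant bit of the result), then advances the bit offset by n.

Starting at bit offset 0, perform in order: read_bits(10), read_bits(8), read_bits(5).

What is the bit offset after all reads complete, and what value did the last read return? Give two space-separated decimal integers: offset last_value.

Answer: 23 3

Derivation:
Read 1: bits[0:10] width=10 -> value=898 (bin 1110000010); offset now 10 = byte 1 bit 2; 30 bits remain
Read 2: bits[10:18] width=8 -> value=184 (bin 10111000); offset now 18 = byte 2 bit 2; 22 bits remain
Read 3: bits[18:23] width=5 -> value=3 (bin 00011); offset now 23 = byte 2 bit 7; 17 bits remain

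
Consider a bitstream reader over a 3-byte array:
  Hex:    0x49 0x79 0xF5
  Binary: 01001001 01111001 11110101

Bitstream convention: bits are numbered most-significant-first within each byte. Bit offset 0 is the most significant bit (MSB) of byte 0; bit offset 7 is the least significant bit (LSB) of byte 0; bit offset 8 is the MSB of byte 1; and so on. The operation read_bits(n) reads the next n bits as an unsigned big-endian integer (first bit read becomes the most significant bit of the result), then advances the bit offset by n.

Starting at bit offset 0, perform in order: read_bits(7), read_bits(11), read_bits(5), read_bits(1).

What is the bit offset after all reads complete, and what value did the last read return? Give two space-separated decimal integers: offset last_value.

Answer: 24 1

Derivation:
Read 1: bits[0:7] width=7 -> value=36 (bin 0100100); offset now 7 = byte 0 bit 7; 17 bits remain
Read 2: bits[7:18] width=11 -> value=1511 (bin 10111100111); offset now 18 = byte 2 bit 2; 6 bits remain
Read 3: bits[18:23] width=5 -> value=26 (bin 11010); offset now 23 = byte 2 bit 7; 1 bits remain
Read 4: bits[23:24] width=1 -> value=1 (bin 1); offset now 24 = byte 3 bit 0; 0 bits remain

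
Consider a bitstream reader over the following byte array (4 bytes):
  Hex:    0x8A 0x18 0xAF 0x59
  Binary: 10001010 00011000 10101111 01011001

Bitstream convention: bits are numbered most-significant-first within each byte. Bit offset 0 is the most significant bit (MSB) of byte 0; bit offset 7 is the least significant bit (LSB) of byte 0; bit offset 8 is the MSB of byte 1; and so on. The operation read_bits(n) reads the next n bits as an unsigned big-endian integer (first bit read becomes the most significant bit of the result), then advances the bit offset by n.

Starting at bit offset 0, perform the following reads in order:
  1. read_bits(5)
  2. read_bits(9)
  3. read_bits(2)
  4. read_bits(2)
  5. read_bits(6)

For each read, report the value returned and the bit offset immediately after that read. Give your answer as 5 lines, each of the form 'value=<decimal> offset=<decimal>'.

Read 1: bits[0:5] width=5 -> value=17 (bin 10001); offset now 5 = byte 0 bit 5; 27 bits remain
Read 2: bits[5:14] width=9 -> value=134 (bin 010000110); offset now 14 = byte 1 bit 6; 18 bits remain
Read 3: bits[14:16] width=2 -> value=0 (bin 00); offset now 16 = byte 2 bit 0; 16 bits remain
Read 4: bits[16:18] width=2 -> value=2 (bin 10); offset now 18 = byte 2 bit 2; 14 bits remain
Read 5: bits[18:24] width=6 -> value=47 (bin 101111); offset now 24 = byte 3 bit 0; 8 bits remain

Answer: value=17 offset=5
value=134 offset=14
value=0 offset=16
value=2 offset=18
value=47 offset=24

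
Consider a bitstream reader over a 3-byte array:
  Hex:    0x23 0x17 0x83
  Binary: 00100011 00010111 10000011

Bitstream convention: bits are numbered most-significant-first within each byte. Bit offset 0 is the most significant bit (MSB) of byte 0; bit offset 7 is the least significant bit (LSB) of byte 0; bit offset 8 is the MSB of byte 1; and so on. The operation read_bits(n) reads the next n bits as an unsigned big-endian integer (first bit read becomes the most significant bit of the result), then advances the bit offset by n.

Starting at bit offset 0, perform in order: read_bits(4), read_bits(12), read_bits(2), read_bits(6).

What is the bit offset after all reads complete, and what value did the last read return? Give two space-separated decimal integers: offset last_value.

Read 1: bits[0:4] width=4 -> value=2 (bin 0010); offset now 4 = byte 0 bit 4; 20 bits remain
Read 2: bits[4:16] width=12 -> value=791 (bin 001100010111); offset now 16 = byte 2 bit 0; 8 bits remain
Read 3: bits[16:18] width=2 -> value=2 (bin 10); offset now 18 = byte 2 bit 2; 6 bits remain
Read 4: bits[18:24] width=6 -> value=3 (bin 000011); offset now 24 = byte 3 bit 0; 0 bits remain

Answer: 24 3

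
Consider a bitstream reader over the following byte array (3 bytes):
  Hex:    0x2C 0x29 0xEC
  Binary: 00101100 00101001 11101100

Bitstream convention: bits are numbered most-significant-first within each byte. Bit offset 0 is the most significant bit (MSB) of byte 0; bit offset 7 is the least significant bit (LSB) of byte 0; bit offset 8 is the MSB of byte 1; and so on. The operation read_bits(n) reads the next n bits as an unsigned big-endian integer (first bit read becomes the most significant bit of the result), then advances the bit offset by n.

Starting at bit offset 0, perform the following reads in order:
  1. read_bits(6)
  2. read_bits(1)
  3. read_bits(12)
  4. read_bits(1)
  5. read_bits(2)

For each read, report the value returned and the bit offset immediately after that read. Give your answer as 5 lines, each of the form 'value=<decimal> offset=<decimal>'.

Answer: value=11 offset=6
value=0 offset=7
value=335 offset=19
value=0 offset=20
value=3 offset=22

Derivation:
Read 1: bits[0:6] width=6 -> value=11 (bin 001011); offset now 6 = byte 0 bit 6; 18 bits remain
Read 2: bits[6:7] width=1 -> value=0 (bin 0); offset now 7 = byte 0 bit 7; 17 bits remain
Read 3: bits[7:19] width=12 -> value=335 (bin 000101001111); offset now 19 = byte 2 bit 3; 5 bits remain
Read 4: bits[19:20] width=1 -> value=0 (bin 0); offset now 20 = byte 2 bit 4; 4 bits remain
Read 5: bits[20:22] width=2 -> value=3 (bin 11); offset now 22 = byte 2 bit 6; 2 bits remain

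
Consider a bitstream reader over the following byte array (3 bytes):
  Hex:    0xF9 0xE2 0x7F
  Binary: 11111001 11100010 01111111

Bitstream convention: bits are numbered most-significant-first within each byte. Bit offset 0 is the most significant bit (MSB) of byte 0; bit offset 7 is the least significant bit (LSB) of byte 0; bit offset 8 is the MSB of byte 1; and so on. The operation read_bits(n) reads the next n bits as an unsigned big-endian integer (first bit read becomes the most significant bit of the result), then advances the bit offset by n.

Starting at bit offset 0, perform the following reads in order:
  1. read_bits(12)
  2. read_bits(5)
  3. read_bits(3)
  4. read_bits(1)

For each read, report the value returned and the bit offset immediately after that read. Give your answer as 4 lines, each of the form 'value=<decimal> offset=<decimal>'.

Read 1: bits[0:12] width=12 -> value=3998 (bin 111110011110); offset now 12 = byte 1 bit 4; 12 bits remain
Read 2: bits[12:17] width=5 -> value=4 (bin 00100); offset now 17 = byte 2 bit 1; 7 bits remain
Read 3: bits[17:20] width=3 -> value=7 (bin 111); offset now 20 = byte 2 bit 4; 4 bits remain
Read 4: bits[20:21] width=1 -> value=1 (bin 1); offset now 21 = byte 2 bit 5; 3 bits remain

Answer: value=3998 offset=12
value=4 offset=17
value=7 offset=20
value=1 offset=21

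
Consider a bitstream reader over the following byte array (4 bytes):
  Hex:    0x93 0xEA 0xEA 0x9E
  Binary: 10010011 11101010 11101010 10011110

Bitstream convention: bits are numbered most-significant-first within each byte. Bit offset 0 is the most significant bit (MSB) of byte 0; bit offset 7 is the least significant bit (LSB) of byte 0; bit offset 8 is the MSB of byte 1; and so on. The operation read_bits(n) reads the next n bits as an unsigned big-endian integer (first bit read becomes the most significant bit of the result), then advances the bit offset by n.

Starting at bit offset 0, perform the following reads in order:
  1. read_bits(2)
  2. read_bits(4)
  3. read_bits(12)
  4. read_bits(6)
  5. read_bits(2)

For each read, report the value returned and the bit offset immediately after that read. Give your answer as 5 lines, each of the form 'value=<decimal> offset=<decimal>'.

Read 1: bits[0:2] width=2 -> value=2 (bin 10); offset now 2 = byte 0 bit 2; 30 bits remain
Read 2: bits[2:6] width=4 -> value=4 (bin 0100); offset now 6 = byte 0 bit 6; 26 bits remain
Read 3: bits[6:18] width=12 -> value=4011 (bin 111110101011); offset now 18 = byte 2 bit 2; 14 bits remain
Read 4: bits[18:24] width=6 -> value=42 (bin 101010); offset now 24 = byte 3 bit 0; 8 bits remain
Read 5: bits[24:26] width=2 -> value=2 (bin 10); offset now 26 = byte 3 bit 2; 6 bits remain

Answer: value=2 offset=2
value=4 offset=6
value=4011 offset=18
value=42 offset=24
value=2 offset=26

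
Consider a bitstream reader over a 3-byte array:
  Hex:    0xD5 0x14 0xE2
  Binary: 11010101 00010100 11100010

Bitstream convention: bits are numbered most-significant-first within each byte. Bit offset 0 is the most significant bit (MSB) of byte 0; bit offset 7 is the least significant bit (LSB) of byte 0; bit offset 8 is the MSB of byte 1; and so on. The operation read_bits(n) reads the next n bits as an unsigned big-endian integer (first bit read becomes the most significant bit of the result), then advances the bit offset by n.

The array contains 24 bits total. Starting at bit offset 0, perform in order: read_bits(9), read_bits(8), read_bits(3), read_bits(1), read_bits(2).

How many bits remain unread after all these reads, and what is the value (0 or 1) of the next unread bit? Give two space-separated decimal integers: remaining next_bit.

Answer: 1 0

Derivation:
Read 1: bits[0:9] width=9 -> value=426 (bin 110101010); offset now 9 = byte 1 bit 1; 15 bits remain
Read 2: bits[9:17] width=8 -> value=41 (bin 00101001); offset now 17 = byte 2 bit 1; 7 bits remain
Read 3: bits[17:20] width=3 -> value=6 (bin 110); offset now 20 = byte 2 bit 4; 4 bits remain
Read 4: bits[20:21] width=1 -> value=0 (bin 0); offset now 21 = byte 2 bit 5; 3 bits remain
Read 5: bits[21:23] width=2 -> value=1 (bin 01); offset now 23 = byte 2 bit 7; 1 bits remain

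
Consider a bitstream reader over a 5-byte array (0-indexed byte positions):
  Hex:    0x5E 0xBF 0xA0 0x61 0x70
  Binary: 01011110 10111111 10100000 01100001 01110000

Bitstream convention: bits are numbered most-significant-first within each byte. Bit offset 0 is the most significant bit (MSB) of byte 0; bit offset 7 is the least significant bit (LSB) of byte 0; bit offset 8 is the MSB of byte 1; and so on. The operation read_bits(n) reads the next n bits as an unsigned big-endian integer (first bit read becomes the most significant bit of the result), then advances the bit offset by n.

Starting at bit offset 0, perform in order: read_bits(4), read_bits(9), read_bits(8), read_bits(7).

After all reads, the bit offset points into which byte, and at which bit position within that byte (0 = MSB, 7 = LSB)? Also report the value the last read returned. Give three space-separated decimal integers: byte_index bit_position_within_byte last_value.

Read 1: bits[0:4] width=4 -> value=5 (bin 0101); offset now 4 = byte 0 bit 4; 36 bits remain
Read 2: bits[4:13] width=9 -> value=471 (bin 111010111); offset now 13 = byte 1 bit 5; 27 bits remain
Read 3: bits[13:21] width=8 -> value=244 (bin 11110100); offset now 21 = byte 2 bit 5; 19 bits remain
Read 4: bits[21:28] width=7 -> value=6 (bin 0000110); offset now 28 = byte 3 bit 4; 12 bits remain

Answer: 3 4 6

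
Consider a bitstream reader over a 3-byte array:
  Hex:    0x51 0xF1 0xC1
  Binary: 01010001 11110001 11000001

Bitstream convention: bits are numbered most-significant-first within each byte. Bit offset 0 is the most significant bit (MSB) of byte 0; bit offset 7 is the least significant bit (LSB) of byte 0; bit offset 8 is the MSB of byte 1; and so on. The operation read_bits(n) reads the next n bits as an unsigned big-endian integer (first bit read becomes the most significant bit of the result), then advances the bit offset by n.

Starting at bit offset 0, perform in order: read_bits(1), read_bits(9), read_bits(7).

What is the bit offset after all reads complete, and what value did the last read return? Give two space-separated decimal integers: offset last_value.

Read 1: bits[0:1] width=1 -> value=0 (bin 0); offset now 1 = byte 0 bit 1; 23 bits remain
Read 2: bits[1:10] width=9 -> value=327 (bin 101000111); offset now 10 = byte 1 bit 2; 14 bits remain
Read 3: bits[10:17] width=7 -> value=99 (bin 1100011); offset now 17 = byte 2 bit 1; 7 bits remain

Answer: 17 99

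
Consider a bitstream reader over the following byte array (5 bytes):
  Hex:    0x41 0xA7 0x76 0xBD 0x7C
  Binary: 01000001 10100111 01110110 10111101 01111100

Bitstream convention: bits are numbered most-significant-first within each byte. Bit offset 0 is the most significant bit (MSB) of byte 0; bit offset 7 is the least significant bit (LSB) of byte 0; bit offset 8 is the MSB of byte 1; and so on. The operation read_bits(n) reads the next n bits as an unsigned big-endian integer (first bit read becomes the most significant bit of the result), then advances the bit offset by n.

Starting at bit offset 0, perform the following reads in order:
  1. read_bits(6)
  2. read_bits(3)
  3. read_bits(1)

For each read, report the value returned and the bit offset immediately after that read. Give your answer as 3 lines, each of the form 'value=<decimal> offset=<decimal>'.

Answer: value=16 offset=6
value=3 offset=9
value=0 offset=10

Derivation:
Read 1: bits[0:6] width=6 -> value=16 (bin 010000); offset now 6 = byte 0 bit 6; 34 bits remain
Read 2: bits[6:9] width=3 -> value=3 (bin 011); offset now 9 = byte 1 bit 1; 31 bits remain
Read 3: bits[9:10] width=1 -> value=0 (bin 0); offset now 10 = byte 1 bit 2; 30 bits remain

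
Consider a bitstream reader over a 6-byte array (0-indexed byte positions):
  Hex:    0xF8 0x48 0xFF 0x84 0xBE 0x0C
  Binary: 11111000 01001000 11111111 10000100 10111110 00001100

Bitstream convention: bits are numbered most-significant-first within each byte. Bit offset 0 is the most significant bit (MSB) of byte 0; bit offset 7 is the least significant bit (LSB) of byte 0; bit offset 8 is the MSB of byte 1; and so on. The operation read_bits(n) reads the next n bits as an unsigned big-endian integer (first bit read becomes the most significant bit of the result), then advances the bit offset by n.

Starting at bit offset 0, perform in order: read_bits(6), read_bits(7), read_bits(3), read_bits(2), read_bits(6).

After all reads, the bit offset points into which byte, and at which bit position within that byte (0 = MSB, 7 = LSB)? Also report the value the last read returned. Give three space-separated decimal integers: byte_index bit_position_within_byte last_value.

Read 1: bits[0:6] width=6 -> value=62 (bin 111110); offset now 6 = byte 0 bit 6; 42 bits remain
Read 2: bits[6:13] width=7 -> value=9 (bin 0001001); offset now 13 = byte 1 bit 5; 35 bits remain
Read 3: bits[13:16] width=3 -> value=0 (bin 000); offset now 16 = byte 2 bit 0; 32 bits remain
Read 4: bits[16:18] width=2 -> value=3 (bin 11); offset now 18 = byte 2 bit 2; 30 bits remain
Read 5: bits[18:24] width=6 -> value=63 (bin 111111); offset now 24 = byte 3 bit 0; 24 bits remain

Answer: 3 0 63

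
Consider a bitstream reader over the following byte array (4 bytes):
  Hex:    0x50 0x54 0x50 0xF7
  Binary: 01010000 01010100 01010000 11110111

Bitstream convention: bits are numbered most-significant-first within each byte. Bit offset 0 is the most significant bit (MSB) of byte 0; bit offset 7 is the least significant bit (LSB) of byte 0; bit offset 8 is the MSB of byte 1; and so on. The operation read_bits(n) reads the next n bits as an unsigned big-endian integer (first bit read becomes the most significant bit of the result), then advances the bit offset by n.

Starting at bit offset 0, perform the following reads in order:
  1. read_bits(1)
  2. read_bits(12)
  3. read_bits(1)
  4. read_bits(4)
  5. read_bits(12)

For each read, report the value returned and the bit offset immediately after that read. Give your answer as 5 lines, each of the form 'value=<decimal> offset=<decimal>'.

Read 1: bits[0:1] width=1 -> value=0 (bin 0); offset now 1 = byte 0 bit 1; 31 bits remain
Read 2: bits[1:13] width=12 -> value=2570 (bin 101000001010); offset now 13 = byte 1 bit 5; 19 bits remain
Read 3: bits[13:14] width=1 -> value=1 (bin 1); offset now 14 = byte 1 bit 6; 18 bits remain
Read 4: bits[14:18] width=4 -> value=1 (bin 0001); offset now 18 = byte 2 bit 2; 14 bits remain
Read 5: bits[18:30] width=12 -> value=1085 (bin 010000111101); offset now 30 = byte 3 bit 6; 2 bits remain

Answer: value=0 offset=1
value=2570 offset=13
value=1 offset=14
value=1 offset=18
value=1085 offset=30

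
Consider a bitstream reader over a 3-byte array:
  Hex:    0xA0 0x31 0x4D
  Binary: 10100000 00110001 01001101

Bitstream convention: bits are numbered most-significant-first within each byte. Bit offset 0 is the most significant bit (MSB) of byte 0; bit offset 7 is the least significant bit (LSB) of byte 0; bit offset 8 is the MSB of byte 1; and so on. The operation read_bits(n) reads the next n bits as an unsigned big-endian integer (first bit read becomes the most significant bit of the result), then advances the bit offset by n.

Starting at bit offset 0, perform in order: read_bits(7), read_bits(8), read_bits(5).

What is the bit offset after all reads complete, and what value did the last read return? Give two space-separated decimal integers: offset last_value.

Answer: 20 20

Derivation:
Read 1: bits[0:7] width=7 -> value=80 (bin 1010000); offset now 7 = byte 0 bit 7; 17 bits remain
Read 2: bits[7:15] width=8 -> value=24 (bin 00011000); offset now 15 = byte 1 bit 7; 9 bits remain
Read 3: bits[15:20] width=5 -> value=20 (bin 10100); offset now 20 = byte 2 bit 4; 4 bits remain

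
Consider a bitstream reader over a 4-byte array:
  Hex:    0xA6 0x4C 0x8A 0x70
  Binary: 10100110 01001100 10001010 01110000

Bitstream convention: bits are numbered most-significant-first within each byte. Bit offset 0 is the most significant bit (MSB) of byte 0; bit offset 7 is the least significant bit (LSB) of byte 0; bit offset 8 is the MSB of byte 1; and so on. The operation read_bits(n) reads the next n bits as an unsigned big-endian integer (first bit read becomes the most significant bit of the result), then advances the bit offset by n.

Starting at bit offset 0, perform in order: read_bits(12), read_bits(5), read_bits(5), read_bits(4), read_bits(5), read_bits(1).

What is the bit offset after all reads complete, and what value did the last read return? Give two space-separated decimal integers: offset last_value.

Read 1: bits[0:12] width=12 -> value=2660 (bin 101001100100); offset now 12 = byte 1 bit 4; 20 bits remain
Read 2: bits[12:17] width=5 -> value=25 (bin 11001); offset now 17 = byte 2 bit 1; 15 bits remain
Read 3: bits[17:22] width=5 -> value=2 (bin 00010); offset now 22 = byte 2 bit 6; 10 bits remain
Read 4: bits[22:26] width=4 -> value=9 (bin 1001); offset now 26 = byte 3 bit 2; 6 bits remain
Read 5: bits[26:31] width=5 -> value=24 (bin 11000); offset now 31 = byte 3 bit 7; 1 bits remain
Read 6: bits[31:32] width=1 -> value=0 (bin 0); offset now 32 = byte 4 bit 0; 0 bits remain

Answer: 32 0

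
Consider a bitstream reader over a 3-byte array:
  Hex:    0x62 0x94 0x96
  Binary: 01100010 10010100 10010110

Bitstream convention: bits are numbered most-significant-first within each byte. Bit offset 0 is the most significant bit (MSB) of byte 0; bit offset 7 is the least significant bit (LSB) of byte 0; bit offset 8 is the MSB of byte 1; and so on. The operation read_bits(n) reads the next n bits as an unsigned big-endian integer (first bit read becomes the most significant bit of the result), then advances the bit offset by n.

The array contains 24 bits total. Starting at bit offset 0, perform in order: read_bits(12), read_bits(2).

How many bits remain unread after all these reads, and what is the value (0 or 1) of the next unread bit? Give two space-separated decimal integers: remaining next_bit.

Answer: 10 0

Derivation:
Read 1: bits[0:12] width=12 -> value=1577 (bin 011000101001); offset now 12 = byte 1 bit 4; 12 bits remain
Read 2: bits[12:14] width=2 -> value=1 (bin 01); offset now 14 = byte 1 bit 6; 10 bits remain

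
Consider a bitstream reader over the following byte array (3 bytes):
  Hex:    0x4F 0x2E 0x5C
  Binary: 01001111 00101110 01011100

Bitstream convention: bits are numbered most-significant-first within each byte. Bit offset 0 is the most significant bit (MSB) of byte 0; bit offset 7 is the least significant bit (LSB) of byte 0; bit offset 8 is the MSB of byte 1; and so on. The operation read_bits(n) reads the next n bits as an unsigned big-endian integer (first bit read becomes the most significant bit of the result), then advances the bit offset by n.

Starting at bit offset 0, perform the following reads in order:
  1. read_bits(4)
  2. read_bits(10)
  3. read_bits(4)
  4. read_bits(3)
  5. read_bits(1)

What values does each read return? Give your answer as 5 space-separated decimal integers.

Read 1: bits[0:4] width=4 -> value=4 (bin 0100); offset now 4 = byte 0 bit 4; 20 bits remain
Read 2: bits[4:14] width=10 -> value=971 (bin 1111001011); offset now 14 = byte 1 bit 6; 10 bits remain
Read 3: bits[14:18] width=4 -> value=9 (bin 1001); offset now 18 = byte 2 bit 2; 6 bits remain
Read 4: bits[18:21] width=3 -> value=3 (bin 011); offset now 21 = byte 2 bit 5; 3 bits remain
Read 5: bits[21:22] width=1 -> value=1 (bin 1); offset now 22 = byte 2 bit 6; 2 bits remain

Answer: 4 971 9 3 1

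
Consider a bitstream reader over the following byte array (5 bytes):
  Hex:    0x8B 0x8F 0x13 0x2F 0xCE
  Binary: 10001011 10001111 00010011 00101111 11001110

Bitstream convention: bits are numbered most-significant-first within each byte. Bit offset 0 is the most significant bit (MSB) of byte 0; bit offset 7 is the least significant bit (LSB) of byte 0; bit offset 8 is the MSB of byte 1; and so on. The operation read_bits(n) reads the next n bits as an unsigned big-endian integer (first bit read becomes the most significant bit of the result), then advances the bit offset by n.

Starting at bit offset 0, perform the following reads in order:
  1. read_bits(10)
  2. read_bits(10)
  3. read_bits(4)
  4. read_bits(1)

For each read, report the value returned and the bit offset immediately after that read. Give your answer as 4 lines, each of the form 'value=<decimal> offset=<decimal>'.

Answer: value=558 offset=10
value=241 offset=20
value=3 offset=24
value=0 offset=25

Derivation:
Read 1: bits[0:10] width=10 -> value=558 (bin 1000101110); offset now 10 = byte 1 bit 2; 30 bits remain
Read 2: bits[10:20] width=10 -> value=241 (bin 0011110001); offset now 20 = byte 2 bit 4; 20 bits remain
Read 3: bits[20:24] width=4 -> value=3 (bin 0011); offset now 24 = byte 3 bit 0; 16 bits remain
Read 4: bits[24:25] width=1 -> value=0 (bin 0); offset now 25 = byte 3 bit 1; 15 bits remain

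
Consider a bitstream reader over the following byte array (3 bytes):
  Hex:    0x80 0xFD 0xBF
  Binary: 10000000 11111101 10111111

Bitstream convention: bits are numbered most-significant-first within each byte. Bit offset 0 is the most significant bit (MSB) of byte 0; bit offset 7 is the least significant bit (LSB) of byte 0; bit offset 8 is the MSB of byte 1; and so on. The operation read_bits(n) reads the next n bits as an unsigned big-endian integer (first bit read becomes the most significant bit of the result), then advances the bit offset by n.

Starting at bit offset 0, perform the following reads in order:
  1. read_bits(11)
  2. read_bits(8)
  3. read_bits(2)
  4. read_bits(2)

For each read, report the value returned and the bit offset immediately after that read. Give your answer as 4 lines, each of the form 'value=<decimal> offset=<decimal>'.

Read 1: bits[0:11] width=11 -> value=1031 (bin 10000000111); offset now 11 = byte 1 bit 3; 13 bits remain
Read 2: bits[11:19] width=8 -> value=237 (bin 11101101); offset now 19 = byte 2 bit 3; 5 bits remain
Read 3: bits[19:21] width=2 -> value=3 (bin 11); offset now 21 = byte 2 bit 5; 3 bits remain
Read 4: bits[21:23] width=2 -> value=3 (bin 11); offset now 23 = byte 2 bit 7; 1 bits remain

Answer: value=1031 offset=11
value=237 offset=19
value=3 offset=21
value=3 offset=23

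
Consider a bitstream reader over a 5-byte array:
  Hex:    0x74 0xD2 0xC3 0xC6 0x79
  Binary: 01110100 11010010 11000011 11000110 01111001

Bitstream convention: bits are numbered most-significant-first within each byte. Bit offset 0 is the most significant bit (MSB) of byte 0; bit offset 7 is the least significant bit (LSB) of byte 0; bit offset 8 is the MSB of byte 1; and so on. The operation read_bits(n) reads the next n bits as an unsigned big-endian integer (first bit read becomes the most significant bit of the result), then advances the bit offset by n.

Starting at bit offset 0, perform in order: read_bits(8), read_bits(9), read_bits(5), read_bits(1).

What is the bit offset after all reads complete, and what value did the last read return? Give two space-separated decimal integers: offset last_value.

Answer: 23 1

Derivation:
Read 1: bits[0:8] width=8 -> value=116 (bin 01110100); offset now 8 = byte 1 bit 0; 32 bits remain
Read 2: bits[8:17] width=9 -> value=421 (bin 110100101); offset now 17 = byte 2 bit 1; 23 bits remain
Read 3: bits[17:22] width=5 -> value=16 (bin 10000); offset now 22 = byte 2 bit 6; 18 bits remain
Read 4: bits[22:23] width=1 -> value=1 (bin 1); offset now 23 = byte 2 bit 7; 17 bits remain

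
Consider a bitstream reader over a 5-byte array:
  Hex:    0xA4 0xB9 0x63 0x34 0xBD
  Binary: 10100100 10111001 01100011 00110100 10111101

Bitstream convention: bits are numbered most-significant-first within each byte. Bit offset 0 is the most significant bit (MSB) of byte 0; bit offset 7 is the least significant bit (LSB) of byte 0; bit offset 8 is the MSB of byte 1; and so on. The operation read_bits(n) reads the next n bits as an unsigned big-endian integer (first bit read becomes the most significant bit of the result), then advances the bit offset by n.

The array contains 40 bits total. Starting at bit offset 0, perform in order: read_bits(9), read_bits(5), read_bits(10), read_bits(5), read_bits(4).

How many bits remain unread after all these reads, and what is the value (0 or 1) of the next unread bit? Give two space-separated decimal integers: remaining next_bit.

Read 1: bits[0:9] width=9 -> value=329 (bin 101001001); offset now 9 = byte 1 bit 1; 31 bits remain
Read 2: bits[9:14] width=5 -> value=14 (bin 01110); offset now 14 = byte 1 bit 6; 26 bits remain
Read 3: bits[14:24] width=10 -> value=355 (bin 0101100011); offset now 24 = byte 3 bit 0; 16 bits remain
Read 4: bits[24:29] width=5 -> value=6 (bin 00110); offset now 29 = byte 3 bit 5; 11 bits remain
Read 5: bits[29:33] width=4 -> value=9 (bin 1001); offset now 33 = byte 4 bit 1; 7 bits remain

Answer: 7 0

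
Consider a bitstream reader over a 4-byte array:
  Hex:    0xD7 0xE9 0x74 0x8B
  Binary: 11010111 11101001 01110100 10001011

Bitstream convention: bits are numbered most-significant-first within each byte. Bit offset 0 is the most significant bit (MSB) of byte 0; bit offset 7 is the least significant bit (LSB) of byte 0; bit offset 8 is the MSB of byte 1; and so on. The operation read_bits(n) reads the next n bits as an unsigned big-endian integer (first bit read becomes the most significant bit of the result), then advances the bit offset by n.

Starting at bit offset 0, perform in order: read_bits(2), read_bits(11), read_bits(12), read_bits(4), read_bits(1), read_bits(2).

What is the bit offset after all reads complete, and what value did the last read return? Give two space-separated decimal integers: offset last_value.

Answer: 32 3

Derivation:
Read 1: bits[0:2] width=2 -> value=3 (bin 11); offset now 2 = byte 0 bit 2; 30 bits remain
Read 2: bits[2:13] width=11 -> value=765 (bin 01011111101); offset now 13 = byte 1 bit 5; 19 bits remain
Read 3: bits[13:25] width=12 -> value=745 (bin 001011101001); offset now 25 = byte 3 bit 1; 7 bits remain
Read 4: bits[25:29] width=4 -> value=1 (bin 0001); offset now 29 = byte 3 bit 5; 3 bits remain
Read 5: bits[29:30] width=1 -> value=0 (bin 0); offset now 30 = byte 3 bit 6; 2 bits remain
Read 6: bits[30:32] width=2 -> value=3 (bin 11); offset now 32 = byte 4 bit 0; 0 bits remain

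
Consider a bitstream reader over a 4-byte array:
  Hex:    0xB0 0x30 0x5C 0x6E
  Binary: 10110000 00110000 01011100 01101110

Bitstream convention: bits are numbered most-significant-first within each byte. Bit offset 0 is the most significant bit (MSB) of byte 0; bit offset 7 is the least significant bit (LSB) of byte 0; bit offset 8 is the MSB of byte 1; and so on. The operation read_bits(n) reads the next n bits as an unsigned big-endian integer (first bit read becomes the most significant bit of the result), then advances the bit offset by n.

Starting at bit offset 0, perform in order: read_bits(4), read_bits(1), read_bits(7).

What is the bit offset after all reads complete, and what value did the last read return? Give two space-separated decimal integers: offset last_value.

Read 1: bits[0:4] width=4 -> value=11 (bin 1011); offset now 4 = byte 0 bit 4; 28 bits remain
Read 2: bits[4:5] width=1 -> value=0 (bin 0); offset now 5 = byte 0 bit 5; 27 bits remain
Read 3: bits[5:12] width=7 -> value=3 (bin 0000011); offset now 12 = byte 1 bit 4; 20 bits remain

Answer: 12 3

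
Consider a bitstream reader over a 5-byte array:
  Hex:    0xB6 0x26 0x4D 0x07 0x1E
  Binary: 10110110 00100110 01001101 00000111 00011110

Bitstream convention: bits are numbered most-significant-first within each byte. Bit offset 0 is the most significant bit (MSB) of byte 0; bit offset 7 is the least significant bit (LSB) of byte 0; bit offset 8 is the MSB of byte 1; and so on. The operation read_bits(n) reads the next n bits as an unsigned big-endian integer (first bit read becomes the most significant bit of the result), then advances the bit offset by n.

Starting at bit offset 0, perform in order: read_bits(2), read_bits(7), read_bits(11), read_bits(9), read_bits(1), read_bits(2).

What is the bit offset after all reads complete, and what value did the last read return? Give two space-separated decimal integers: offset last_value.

Answer: 32 3

Derivation:
Read 1: bits[0:2] width=2 -> value=2 (bin 10); offset now 2 = byte 0 bit 2; 38 bits remain
Read 2: bits[2:9] width=7 -> value=108 (bin 1101100); offset now 9 = byte 1 bit 1; 31 bits remain
Read 3: bits[9:20] width=11 -> value=612 (bin 01001100100); offset now 20 = byte 2 bit 4; 20 bits remain
Read 4: bits[20:29] width=9 -> value=416 (bin 110100000); offset now 29 = byte 3 bit 5; 11 bits remain
Read 5: bits[29:30] width=1 -> value=1 (bin 1); offset now 30 = byte 3 bit 6; 10 bits remain
Read 6: bits[30:32] width=2 -> value=3 (bin 11); offset now 32 = byte 4 bit 0; 8 bits remain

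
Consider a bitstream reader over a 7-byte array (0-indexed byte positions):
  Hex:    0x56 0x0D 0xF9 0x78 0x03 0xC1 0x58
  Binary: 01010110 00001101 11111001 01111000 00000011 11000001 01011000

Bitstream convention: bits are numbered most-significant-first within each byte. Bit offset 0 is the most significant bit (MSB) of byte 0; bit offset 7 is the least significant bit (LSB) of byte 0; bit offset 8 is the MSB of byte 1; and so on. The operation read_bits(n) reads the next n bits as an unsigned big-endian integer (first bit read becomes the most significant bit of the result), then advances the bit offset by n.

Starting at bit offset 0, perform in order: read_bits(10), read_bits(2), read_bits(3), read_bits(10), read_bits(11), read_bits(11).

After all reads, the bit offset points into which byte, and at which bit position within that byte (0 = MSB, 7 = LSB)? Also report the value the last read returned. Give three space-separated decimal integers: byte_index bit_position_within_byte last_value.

Read 1: bits[0:10] width=10 -> value=344 (bin 0101011000); offset now 10 = byte 1 bit 2; 46 bits remain
Read 2: bits[10:12] width=2 -> value=0 (bin 00); offset now 12 = byte 1 bit 4; 44 bits remain
Read 3: bits[12:15] width=3 -> value=6 (bin 110); offset now 15 = byte 1 bit 7; 41 bits remain
Read 4: bits[15:25] width=10 -> value=1010 (bin 1111110010); offset now 25 = byte 3 bit 1; 31 bits remain
Read 5: bits[25:36] width=11 -> value=1920 (bin 11110000000); offset now 36 = byte 4 bit 4; 20 bits remain
Read 6: bits[36:47] width=11 -> value=480 (bin 00111100000); offset now 47 = byte 5 bit 7; 9 bits remain

Answer: 5 7 480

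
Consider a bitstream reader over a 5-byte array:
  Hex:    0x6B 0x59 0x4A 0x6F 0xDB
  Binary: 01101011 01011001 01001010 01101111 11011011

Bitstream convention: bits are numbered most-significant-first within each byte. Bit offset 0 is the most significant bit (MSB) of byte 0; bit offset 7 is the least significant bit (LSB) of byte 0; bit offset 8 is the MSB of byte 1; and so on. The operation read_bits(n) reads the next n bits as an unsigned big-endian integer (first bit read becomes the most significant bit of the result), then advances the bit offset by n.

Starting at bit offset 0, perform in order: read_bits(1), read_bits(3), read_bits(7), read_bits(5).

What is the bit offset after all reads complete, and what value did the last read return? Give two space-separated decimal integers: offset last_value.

Answer: 16 25

Derivation:
Read 1: bits[0:1] width=1 -> value=0 (bin 0); offset now 1 = byte 0 bit 1; 39 bits remain
Read 2: bits[1:4] width=3 -> value=6 (bin 110); offset now 4 = byte 0 bit 4; 36 bits remain
Read 3: bits[4:11] width=7 -> value=90 (bin 1011010); offset now 11 = byte 1 bit 3; 29 bits remain
Read 4: bits[11:16] width=5 -> value=25 (bin 11001); offset now 16 = byte 2 bit 0; 24 bits remain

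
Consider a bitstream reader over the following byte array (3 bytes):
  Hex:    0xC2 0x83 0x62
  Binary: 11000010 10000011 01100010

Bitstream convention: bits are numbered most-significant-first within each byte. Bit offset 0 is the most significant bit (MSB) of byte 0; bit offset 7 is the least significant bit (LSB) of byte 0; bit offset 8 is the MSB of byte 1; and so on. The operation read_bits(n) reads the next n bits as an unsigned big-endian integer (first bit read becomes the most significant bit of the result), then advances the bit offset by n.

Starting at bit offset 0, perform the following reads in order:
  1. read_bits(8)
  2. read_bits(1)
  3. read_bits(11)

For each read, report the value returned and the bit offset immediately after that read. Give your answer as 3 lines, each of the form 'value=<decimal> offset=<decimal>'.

Answer: value=194 offset=8
value=1 offset=9
value=54 offset=20

Derivation:
Read 1: bits[0:8] width=8 -> value=194 (bin 11000010); offset now 8 = byte 1 bit 0; 16 bits remain
Read 2: bits[8:9] width=1 -> value=1 (bin 1); offset now 9 = byte 1 bit 1; 15 bits remain
Read 3: bits[9:20] width=11 -> value=54 (bin 00000110110); offset now 20 = byte 2 bit 4; 4 bits remain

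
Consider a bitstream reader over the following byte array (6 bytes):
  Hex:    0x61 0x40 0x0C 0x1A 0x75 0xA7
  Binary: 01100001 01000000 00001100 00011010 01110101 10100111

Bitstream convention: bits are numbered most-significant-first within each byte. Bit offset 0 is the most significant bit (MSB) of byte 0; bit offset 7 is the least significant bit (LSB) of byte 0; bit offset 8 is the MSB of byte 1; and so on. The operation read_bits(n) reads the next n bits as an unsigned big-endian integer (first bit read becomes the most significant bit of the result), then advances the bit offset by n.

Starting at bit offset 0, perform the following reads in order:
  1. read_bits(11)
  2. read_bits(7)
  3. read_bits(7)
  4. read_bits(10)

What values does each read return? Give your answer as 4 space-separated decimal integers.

Answer: 778 0 24 211

Derivation:
Read 1: bits[0:11] width=11 -> value=778 (bin 01100001010); offset now 11 = byte 1 bit 3; 37 bits remain
Read 2: bits[11:18] width=7 -> value=0 (bin 0000000); offset now 18 = byte 2 bit 2; 30 bits remain
Read 3: bits[18:25] width=7 -> value=24 (bin 0011000); offset now 25 = byte 3 bit 1; 23 bits remain
Read 4: bits[25:35] width=10 -> value=211 (bin 0011010011); offset now 35 = byte 4 bit 3; 13 bits remain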